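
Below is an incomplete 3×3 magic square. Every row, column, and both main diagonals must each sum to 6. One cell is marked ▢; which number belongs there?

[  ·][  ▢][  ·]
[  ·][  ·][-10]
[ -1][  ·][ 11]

Row 3 must total 6; the given cells sum to 10, so (3,2) = -4.
The remaining cell in column 3 is (1,3) = 6 − 1 = 5.
The remaining cell in anti-diagonal is (2,2) = 6 − 4 = 2.
The remaining cell in row 2 is (2,1) = 6 − (-8) = 14.
The remaining cell in column 1 is (1,1) = 6 − 13 = -7.
The remaining cell in column 2 is (1,2) = 6 − (-2) = 8.

8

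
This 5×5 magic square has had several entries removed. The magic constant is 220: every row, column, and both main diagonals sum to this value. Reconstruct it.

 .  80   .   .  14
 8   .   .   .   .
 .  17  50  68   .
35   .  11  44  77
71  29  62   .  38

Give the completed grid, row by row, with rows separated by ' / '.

The remaining cell in row 4 is (4,2) = 220 − 167 = 53.
Row 5: 71 + 29 + 62 + 38 + ? = 220, so (5,4) = 20.
Using column 2: 80 + 17 + 53 + 29 + ? → (2,2) = 220 − 179 = 41.
Main diagonal needs 220; the known cells sum to 173, so (1,1) = 47.
Using anti-diagonal: 14 + 50 + 53 + 71 + ? → (2,4) = 220 − 188 = 32.
From column 1, 220 − (47 + 8 + 35 + 71) gives (3,1) = 59.
Column 4: 32 + 68 + 44 + 20 + ? = 220, so (1,4) = 56.
Row 1: 47 + 80 + 56 + 14 + ? = 220, so (1,3) = 23.
Using row 3: 59 + 17 + 50 + 68 + ? → (3,5) = 220 − 194 = 26.
From column 3, 220 − (23 + 50 + 11 + 62) gives (2,3) = 74.
The remaining cell in column 5 is (2,5) = 220 − 155 = 65.

47 80 23 56 14 / 8 41 74 32 65 / 59 17 50 68 26 / 35 53 11 44 77 / 71 29 62 20 38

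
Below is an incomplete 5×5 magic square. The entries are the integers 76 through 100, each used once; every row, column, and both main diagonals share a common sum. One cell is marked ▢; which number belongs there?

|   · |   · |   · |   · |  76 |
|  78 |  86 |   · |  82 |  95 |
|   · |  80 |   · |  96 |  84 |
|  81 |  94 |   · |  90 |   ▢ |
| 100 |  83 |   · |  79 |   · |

The entries are 76 through 100, which sum to 2200, so each line sums to 2200/5 = 440.
Row 2 needs 440; the known cells sum to 341, so (2,3) = 99.
From column 2, 440 − (86 + 80 + 94 + 83) gives (1,2) = 97.
Column 4 must total 440; the given cells sum to 347, so (1,4) = 93.
Anti-diagonal needs 440; the known cells sum to 352, so (3,3) = 88.
Row 3: 80 + 88 + 96 + 84 + ? = 440, so (3,1) = 92.
The remaining cell in column 1 is (1,1) = 440 − 351 = 89.
Main diagonal must total 440; the given cells sum to 353, so (5,5) = 87.
Using row 1: 89 + 97 + 93 + 76 + ? → (1,3) = 440 − 355 = 85.
Row 5: 100 + 83 + 79 + 87 + ? = 440, so (5,3) = 91.
Using column 3: 85 + 99 + 88 + 91 + ? → (4,3) = 440 − 363 = 77.
From column 5, 440 − (76 + 95 + 84 + 87) gives (4,5) = 98.

98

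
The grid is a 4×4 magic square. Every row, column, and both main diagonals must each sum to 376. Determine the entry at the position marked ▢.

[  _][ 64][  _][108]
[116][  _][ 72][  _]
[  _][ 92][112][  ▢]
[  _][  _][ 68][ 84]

96

The remaining cell in column 3 is (1,3) = 376 − 252 = 124.
Anti-diagonal must total 376; the given cells sum to 272, so (4,1) = 104.
Row 1 needs 376; the known cells sum to 296, so (1,1) = 80.
Using row 4: 104 + 68 + 84 + ? → (4,2) = 376 − 256 = 120.
The remaining cell in column 1 is (3,1) = 376 − 300 = 76.
From column 2, 376 − (64 + 92 + 120) gives (2,2) = 100.
Using row 2: 116 + 100 + 72 + ? → (2,4) = 376 − 288 = 88.
From row 3, 376 − (76 + 92 + 112) gives (3,4) = 96.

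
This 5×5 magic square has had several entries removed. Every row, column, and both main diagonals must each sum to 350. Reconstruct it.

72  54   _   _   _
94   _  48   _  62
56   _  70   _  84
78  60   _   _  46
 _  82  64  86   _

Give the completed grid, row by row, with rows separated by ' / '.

Column 1 must total 350; the given cells sum to 300, so (5,1) = 50.
Row 5: 50 + 82 + 64 + 86 + ? = 350, so (5,5) = 68.
From column 5, 350 − (62 + 84 + 46 + 68) gives (1,5) = 90.
Using anti-diagonal: 90 + 70 + 60 + 50 + ? → (2,4) = 350 − 270 = 80.
The remaining cell in row 2 is (2,2) = 350 − 284 = 66.
From column 2, 350 − (54 + 66 + 60 + 82) gives (3,2) = 88.
The remaining cell in main diagonal is (4,4) = 350 − 276 = 74.
From row 3, 350 − (56 + 88 + 70 + 84) gives (3,4) = 52.
From row 4, 350 − (78 + 60 + 74 + 46) gives (4,3) = 92.
Column 3 needs 350; the known cells sum to 274, so (1,3) = 76.
Column 4 must total 350; the given cells sum to 292, so (1,4) = 58.

72 54 76 58 90 / 94 66 48 80 62 / 56 88 70 52 84 / 78 60 92 74 46 / 50 82 64 86 68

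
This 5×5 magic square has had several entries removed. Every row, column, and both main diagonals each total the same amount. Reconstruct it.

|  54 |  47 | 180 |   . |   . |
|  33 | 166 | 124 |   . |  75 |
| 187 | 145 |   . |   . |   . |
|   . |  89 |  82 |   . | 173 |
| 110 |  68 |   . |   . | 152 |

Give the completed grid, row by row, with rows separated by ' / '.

54 47 180 138 96 / 33 166 124 117 75 / 187 145 103 61 19 / 131 89 82 40 173 / 110 68 26 159 152

Column 2 is already complete: 47 + 166 + 145 + 89 + 68 = 515, so that is the magic constant.
Row 2 needs 515; the known cells sum to 398, so (2,4) = 117.
Column 1 must total 515; the given cells sum to 384, so (4,1) = 131.
Using row 4: 131 + 89 + 82 + 173 + ? → (4,4) = 515 − 475 = 40.
The remaining cell in main diagonal is (3,3) = 515 − 412 = 103.
Anti-diagonal needs 515; the known cells sum to 419, so (1,5) = 96.
Row 1: 54 + 47 + 180 + 96 + ? = 515, so (1,4) = 138.
Column 3 needs 515; the known cells sum to 489, so (5,3) = 26.
Column 5: 96 + 75 + 173 + 152 + ? = 515, so (3,5) = 19.
From row 3, 515 − (187 + 145 + 103 + 19) gives (3,4) = 61.
Row 5 must total 515; the given cells sum to 356, so (5,4) = 159.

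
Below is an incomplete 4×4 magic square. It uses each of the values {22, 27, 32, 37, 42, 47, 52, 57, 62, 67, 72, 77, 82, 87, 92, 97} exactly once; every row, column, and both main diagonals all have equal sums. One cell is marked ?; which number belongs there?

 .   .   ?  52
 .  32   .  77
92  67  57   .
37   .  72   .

The 16 entries sum to 952, so each line sums to 952/4 = 238.
From row 3, 238 − (92 + 67 + 57) gives (3,4) = 22.
From column 4, 238 − (52 + 77 + 22) gives (4,4) = 87.
Main diagonal needs 238; the known cells sum to 176, so (1,1) = 62.
Anti-diagonal: 52 + 67 + 37 + ? = 238, so (2,3) = 82.
The remaining cell in row 2 is (2,1) = 238 − 191 = 47.
Row 4 needs 238; the known cells sum to 196, so (4,2) = 42.
The remaining cell in column 2 is (1,2) = 238 − 141 = 97.
Using column 3: 82 + 57 + 72 + ? → (1,3) = 238 − 211 = 27.

27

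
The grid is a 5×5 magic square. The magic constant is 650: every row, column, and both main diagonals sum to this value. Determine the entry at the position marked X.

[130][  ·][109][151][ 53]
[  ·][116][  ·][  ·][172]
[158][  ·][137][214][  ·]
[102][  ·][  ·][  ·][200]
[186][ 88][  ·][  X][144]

67

Row 1: 130 + 109 + 151 + 53 + ? = 650, so (1,2) = 207.
From column 1, 650 − (130 + 158 + 102 + 186) gives (2,1) = 74.
Column 5 must total 650; the given cells sum to 569, so (3,5) = 81.
Main diagonal needs 650; the known cells sum to 527, so (4,4) = 123.
Row 3: 158 + 137 + 214 + 81 + ? = 650, so (3,2) = 60.
Column 2 must total 650; the given cells sum to 471, so (4,2) = 179.
The remaining cell in anti-diagonal is (2,4) = 650 − 555 = 95.
From row 2, 650 − (74 + 116 + 95 + 172) gives (2,3) = 193.
Row 4: 102 + 179 + 123 + 200 + ? = 650, so (4,3) = 46.
Using column 3: 109 + 193 + 137 + 46 + ? → (5,3) = 650 − 485 = 165.
The remaining cell in column 4 is (5,4) = 650 − 583 = 67.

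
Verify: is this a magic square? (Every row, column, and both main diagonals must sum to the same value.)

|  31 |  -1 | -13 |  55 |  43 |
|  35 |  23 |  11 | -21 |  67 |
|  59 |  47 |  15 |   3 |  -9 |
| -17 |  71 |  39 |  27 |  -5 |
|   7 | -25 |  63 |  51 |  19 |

Yes

Row 1: 31 + (-1) + (-13) + 55 + 43 = 115.
Row 2: 35 + 23 + 11 + (-21) + 67 = 115.
Row 3: 59 + 47 + 15 + 3 + (-9) = 115.
Row 4: -17 + 71 + 39 + 27 + (-5) = 115.
Row 5: 7 + (-25) + 63 + 51 + 19 = 115.
Column 1: 31 + 35 + 59 + (-17) + 7 = 115.
Column 2: -1 + 23 + 47 + 71 + (-25) = 115.
Column 3: -13 + 11 + 15 + 39 + 63 = 115.
Column 4: 55 + (-21) + 3 + 27 + 51 = 115.
Column 5: 43 + 67 + (-9) + (-5) + 19 = 115.
Main diagonal: 31 + 23 + 15 + 27 + 19 = 115.
Anti-diagonal: 43 + (-21) + 15 + 71 + 7 = 115.
All lines sum to 115.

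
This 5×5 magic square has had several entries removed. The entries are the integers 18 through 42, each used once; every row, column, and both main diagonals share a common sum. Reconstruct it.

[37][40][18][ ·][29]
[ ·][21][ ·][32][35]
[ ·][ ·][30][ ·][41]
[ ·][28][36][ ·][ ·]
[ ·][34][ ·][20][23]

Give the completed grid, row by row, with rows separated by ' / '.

37 40 18 26 29 / 38 21 24 32 35 / 19 27 30 33 41 / 25 28 36 39 22 / 31 34 42 20 23

The entries are 18 through 42, which sum to 750, so each line sums to 750/5 = 150.
The remaining cell in row 1 is (1,4) = 150 − 124 = 26.
The remaining cell in column 2 is (3,2) = 150 − 123 = 27.
Using column 5: 29 + 35 + 41 + 23 + ? → (4,5) = 150 − 128 = 22.
From main diagonal, 150 − (37 + 21 + 30 + 23) gives (4,4) = 39.
Anti-diagonal: 29 + 32 + 30 + 28 + ? = 150, so (5,1) = 31.
From row 4, 150 − (28 + 36 + 39 + 22) gives (4,1) = 25.
Using row 5: 31 + 34 + 20 + 23 + ? → (5,3) = 150 − 108 = 42.
Column 3 must total 150; the given cells sum to 126, so (2,3) = 24.
Using column 4: 26 + 32 + 39 + 20 + ? → (3,4) = 150 − 117 = 33.
The remaining cell in row 2 is (2,1) = 150 − 112 = 38.
Row 3 needs 150; the known cells sum to 131, so (3,1) = 19.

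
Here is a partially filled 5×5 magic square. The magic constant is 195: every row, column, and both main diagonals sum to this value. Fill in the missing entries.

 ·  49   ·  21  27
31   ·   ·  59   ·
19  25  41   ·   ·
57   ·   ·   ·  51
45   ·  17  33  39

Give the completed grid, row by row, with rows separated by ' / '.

Row 5: 45 + 17 + 33 + 39 + ? = 195, so (5,2) = 61.
Column 1: 31 + 19 + 57 + 45 + ? = 195, so (1,1) = 43.
Anti-diagonal: 27 + 59 + 41 + 45 + ? = 195, so (4,2) = 23.
Row 1 needs 195; the known cells sum to 140, so (1,3) = 55.
Column 2 needs 195; the known cells sum to 158, so (2,2) = 37.
The remaining cell in main diagonal is (4,4) = 195 − 160 = 35.
Row 4 needs 195; the known cells sum to 166, so (4,3) = 29.
The remaining cell in column 3 is (2,3) = 195 − 142 = 53.
The remaining cell in column 4 is (3,4) = 195 − 148 = 47.
Row 2 must total 195; the given cells sum to 180, so (2,5) = 15.
Row 3: 19 + 25 + 41 + 47 + ? = 195, so (3,5) = 63.

43 49 55 21 27 / 31 37 53 59 15 / 19 25 41 47 63 / 57 23 29 35 51 / 45 61 17 33 39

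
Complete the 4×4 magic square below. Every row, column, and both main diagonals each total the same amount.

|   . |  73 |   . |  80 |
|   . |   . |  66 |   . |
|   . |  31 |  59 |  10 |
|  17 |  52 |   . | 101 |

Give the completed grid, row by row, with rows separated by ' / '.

-4 73 45 80 / 87 38 66 3 / 94 31 59 10 / 17 52 24 101

Anti-diagonal is already complete: 80 + 66 + 31 + 17 = 194, so that is the magic constant.
The remaining cell in row 3 is (3,1) = 194 − 100 = 94.
Row 4: 17 + 52 + 101 + ? = 194, so (4,3) = 24.
Column 2 must total 194; the given cells sum to 156, so (2,2) = 38.
Using column 3: 66 + 59 + 24 + ? → (1,3) = 194 − 149 = 45.
From column 4, 194 − (80 + 10 + 101) gives (2,4) = 3.
The remaining cell in main diagonal is (1,1) = 194 − 198 = -4.
Row 2 needs 194; the known cells sum to 107, so (2,1) = 87.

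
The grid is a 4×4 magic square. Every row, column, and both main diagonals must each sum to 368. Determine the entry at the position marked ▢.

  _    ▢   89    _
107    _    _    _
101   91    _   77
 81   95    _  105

97

The remaining cell in row 3 is (3,3) = 368 − 269 = 99.
Row 4: 81 + 95 + 105 + ? = 368, so (4,3) = 87.
From column 1, 368 − (107 + 101 + 81) gives (1,1) = 79.
The remaining cell in column 3 is (2,3) = 368 − 275 = 93.
Main diagonal must total 368; the given cells sum to 283, so (2,2) = 85.
From anti-diagonal, 368 − (93 + 91 + 81) gives (1,4) = 103.
The remaining cell in row 1 is (1,2) = 368 − 271 = 97.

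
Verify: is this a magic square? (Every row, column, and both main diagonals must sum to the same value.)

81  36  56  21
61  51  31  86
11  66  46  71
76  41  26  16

No — column 4 sums to 194 but column 3 sums to 159.

Row 1: 81 + 36 + 56 + 21 = 194.
Row 2: 61 + 51 + 31 + 86 = 229.
Row 3: 11 + 66 + 46 + 71 = 194.
Row 4: 76 + 41 + 26 + 16 = 159.
Column 1: 81 + 61 + 11 + 76 = 229.
Column 2: 36 + 51 + 66 + 41 = 194.
Column 3: 56 + 31 + 46 + 26 = 159.
Column 4: 21 + 86 + 71 + 16 = 194.
Main diagonal: 81 + 51 + 46 + 16 = 194.
Anti-diagonal: 21 + 31 + 66 + 76 = 194.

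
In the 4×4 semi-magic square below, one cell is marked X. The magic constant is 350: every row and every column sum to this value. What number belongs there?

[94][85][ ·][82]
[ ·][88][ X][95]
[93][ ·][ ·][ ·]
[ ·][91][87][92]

84

Using row 1: 94 + 85 + 82 + ? → (1,3) = 350 − 261 = 89.
Row 4 needs 350; the known cells sum to 270, so (4,1) = 80.
The remaining cell in column 1 is (2,1) = 350 − 267 = 83.
Column 2 must total 350; the given cells sum to 264, so (3,2) = 86.
Column 4 must total 350; the given cells sum to 269, so (3,4) = 81.
Row 2 needs 350; the known cells sum to 266, so (2,3) = 84.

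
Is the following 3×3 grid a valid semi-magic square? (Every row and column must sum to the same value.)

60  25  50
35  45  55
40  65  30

Yes

Row 1: 60 + 25 + 50 = 135.
Row 2: 35 + 45 + 55 = 135.
Row 3: 40 + 65 + 30 = 135.
Column 1: 60 + 35 + 40 = 135.
Column 2: 25 + 45 + 65 = 135.
Column 3: 50 + 55 + 30 = 135.
All lines sum to 135.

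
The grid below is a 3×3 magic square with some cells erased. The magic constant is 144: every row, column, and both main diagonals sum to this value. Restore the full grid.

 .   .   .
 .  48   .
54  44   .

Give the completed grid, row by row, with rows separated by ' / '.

50 52 42 / 40 48 56 / 54 44 46

Row 3: 54 + 44 + ? = 144, so (3,3) = 46.
Column 2 needs 144; the known cells sum to 92, so (1,2) = 52.
Using main diagonal: 48 + 46 + ? → (1,1) = 144 − 94 = 50.
Anti-diagonal: 48 + 54 + ? = 144, so (1,3) = 42.
From column 1, 144 − (50 + 54) gives (2,1) = 40.
Column 3: 42 + 46 + ? = 144, so (2,3) = 56.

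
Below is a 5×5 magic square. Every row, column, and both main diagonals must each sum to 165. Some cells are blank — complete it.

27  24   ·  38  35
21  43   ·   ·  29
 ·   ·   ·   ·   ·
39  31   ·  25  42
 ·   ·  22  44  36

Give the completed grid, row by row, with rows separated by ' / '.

27 24 41 38 35 / 21 43 40 32 29 / 45 37 34 26 23 / 39 31 28 25 42 / 33 30 22 44 36

Row 1 needs 165; the known cells sum to 124, so (1,3) = 41.
Row 4 must total 165; the given cells sum to 137, so (4,3) = 28.
The remaining cell in column 5 is (3,5) = 165 − 142 = 23.
Main diagonal: 27 + 43 + 25 + 36 + ? = 165, so (3,3) = 34.
Column 3 must total 165; the given cells sum to 125, so (2,3) = 40.
From row 2, 165 − (21 + 43 + 40 + 29) gives (2,4) = 32.
Using column 4: 38 + 32 + 25 + 44 + ? → (3,4) = 165 − 139 = 26.
The remaining cell in anti-diagonal is (5,1) = 165 − 132 = 33.
Row 5 needs 165; the known cells sum to 135, so (5,2) = 30.
Column 1 needs 165; the known cells sum to 120, so (3,1) = 45.
Column 2 needs 165; the known cells sum to 128, so (3,2) = 37.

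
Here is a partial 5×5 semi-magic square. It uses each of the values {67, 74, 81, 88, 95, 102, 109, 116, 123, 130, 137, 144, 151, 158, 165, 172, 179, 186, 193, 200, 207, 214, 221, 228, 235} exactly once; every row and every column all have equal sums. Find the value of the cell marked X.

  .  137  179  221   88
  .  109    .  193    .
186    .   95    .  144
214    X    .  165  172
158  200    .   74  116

81

The 25 entries sum to 3775, so each line sums to 3775/5 = 755.
From row 1, 755 − (137 + 179 + 221 + 88) gives (1,1) = 130.
Row 5: 158 + 200 + 74 + 116 + ? = 755, so (5,3) = 207.
From column 1, 755 − (130 + 186 + 214 + 158) gives (2,1) = 67.
From column 4, 755 − (221 + 193 + 165 + 74) gives (3,4) = 102.
From column 5, 755 − (88 + 144 + 172 + 116) gives (2,5) = 235.
Using row 2: 67 + 109 + 193 + 235 + ? → (2,3) = 755 − 604 = 151.
Row 3: 186 + 95 + 102 + 144 + ? = 755, so (3,2) = 228.
Column 2: 137 + 109 + 228 + 200 + ? = 755, so (4,2) = 81.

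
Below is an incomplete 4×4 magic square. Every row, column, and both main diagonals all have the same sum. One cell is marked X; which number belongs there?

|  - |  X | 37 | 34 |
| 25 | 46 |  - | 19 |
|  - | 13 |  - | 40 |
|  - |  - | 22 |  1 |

Column 4 is complete and sums to 94; that is the magic constant.
The remaining cell in row 2 is (2,3) = 94 − 90 = 4.
The remaining cell in column 3 is (3,3) = 94 − 63 = 31.
Main diagonal needs 94; the known cells sum to 78, so (1,1) = 16.
Using anti-diagonal: 34 + 4 + 13 + ? → (4,1) = 94 − 51 = 43.
Using row 1: 16 + 37 + 34 + ? → (1,2) = 94 − 87 = 7.

7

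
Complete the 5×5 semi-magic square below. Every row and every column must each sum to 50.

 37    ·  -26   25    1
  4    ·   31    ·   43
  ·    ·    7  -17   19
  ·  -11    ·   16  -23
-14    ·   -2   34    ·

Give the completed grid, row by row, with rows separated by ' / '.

37 13 -26 25 1 / 4 -20 31 -8 43 / -5 46 7 -17 19 / 28 -11 40 16 -23 / -14 22 -2 34 10

The remaining cell in row 1 is (1,2) = 50 − 37 = 13.
The remaining cell in column 3 is (4,3) = 50 − 10 = 40.
Column 4 needs 50; the known cells sum to 58, so (2,4) = -8.
The remaining cell in column 5 is (5,5) = 50 − 40 = 10.
The remaining cell in row 2 is (2,2) = 50 − 70 = -20.
From row 4, 50 − (-11 + 40 + 16 + (-23)) gives (4,1) = 28.
The remaining cell in row 5 is (5,2) = 50 − 28 = 22.
Column 1 must total 50; the given cells sum to 55, so (3,1) = -5.
Column 2 must total 50; the given cells sum to 4, so (3,2) = 46.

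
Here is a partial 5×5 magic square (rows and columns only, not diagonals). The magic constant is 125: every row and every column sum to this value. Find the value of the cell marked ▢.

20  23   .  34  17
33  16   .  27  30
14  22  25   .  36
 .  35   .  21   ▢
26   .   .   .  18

Using row 1: 20 + 23 + 34 + 17 + ? → (1,3) = 125 − 94 = 31.
Row 2: 33 + 16 + 27 + 30 + ? = 125, so (2,3) = 19.
The remaining cell in row 3 is (3,4) = 125 − 97 = 28.
From column 1, 125 − (20 + 33 + 14 + 26) gives (4,1) = 32.
Column 2: 23 + 16 + 22 + 35 + ? = 125, so (5,2) = 29.
Column 4 needs 125; the known cells sum to 110, so (5,4) = 15.
Column 5: 17 + 30 + 36 + 18 + ? = 125, so (4,5) = 24.

24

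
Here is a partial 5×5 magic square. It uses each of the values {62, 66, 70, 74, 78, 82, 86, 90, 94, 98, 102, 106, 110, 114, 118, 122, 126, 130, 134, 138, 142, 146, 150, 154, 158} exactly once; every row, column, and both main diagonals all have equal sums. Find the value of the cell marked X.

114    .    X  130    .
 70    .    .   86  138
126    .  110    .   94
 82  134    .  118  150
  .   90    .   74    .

98

The 25 entries sum to 2750, so each line sums to 2750/5 = 550.
Row 4: 82 + 134 + 118 + 150 + ? = 550, so (4,3) = 66.
The remaining cell in column 1 is (5,1) = 550 − 392 = 158.
From column 4, 550 − (130 + 86 + 118 + 74) gives (3,4) = 142.
Using anti-diagonal: 86 + 110 + 134 + 158 + ? → (1,5) = 550 − 488 = 62.
Row 3: 126 + 110 + 142 + 94 + ? = 550, so (3,2) = 78.
From column 5, 550 − (62 + 138 + 94 + 150) gives (5,5) = 106.
Using main diagonal: 114 + 110 + 118 + 106 + ? → (2,2) = 550 − 448 = 102.
Using row 2: 70 + 102 + 86 + 138 + ? → (2,3) = 550 − 396 = 154.
Using row 5: 158 + 90 + 74 + 106 + ? → (5,3) = 550 − 428 = 122.
Column 2 needs 550; the known cells sum to 404, so (1,2) = 146.
Column 3 needs 550; the known cells sum to 452, so (1,3) = 98.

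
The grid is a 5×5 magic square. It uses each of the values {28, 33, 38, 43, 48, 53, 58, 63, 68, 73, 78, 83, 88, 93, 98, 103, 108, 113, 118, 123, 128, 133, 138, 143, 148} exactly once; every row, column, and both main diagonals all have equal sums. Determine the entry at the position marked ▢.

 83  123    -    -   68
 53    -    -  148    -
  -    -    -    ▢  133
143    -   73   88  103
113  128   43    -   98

118

The 25 entries sum to 2200, so each line sums to 2200/5 = 440.
The remaining cell in row 4 is (4,2) = 440 − 407 = 33.
Row 5 must total 440; the given cells sum to 382, so (5,4) = 58.
Column 1: 83 + 53 + 143 + 113 + ? = 440, so (3,1) = 48.
From column 5, 440 − (68 + 133 + 103 + 98) gives (2,5) = 38.
Using anti-diagonal: 68 + 148 + 33 + 113 + ? → (3,3) = 440 − 362 = 78.
Using main diagonal: 83 + 78 + 88 + 98 + ? → (2,2) = 440 − 347 = 93.
Row 2 must total 440; the given cells sum to 332, so (2,3) = 108.
Column 2 needs 440; the known cells sum to 377, so (3,2) = 63.
From column 3, 440 − (108 + 78 + 73 + 43) gives (1,3) = 138.
From row 1, 440 − (83 + 123 + 138 + 68) gives (1,4) = 28.
Row 3 must total 440; the given cells sum to 322, so (3,4) = 118.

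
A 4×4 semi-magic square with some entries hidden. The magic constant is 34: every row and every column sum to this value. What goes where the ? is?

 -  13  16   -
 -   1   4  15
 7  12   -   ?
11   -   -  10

6

Using row 2: 1 + 4 + 15 + ? → (2,1) = 34 − 20 = 14.
Using column 1: 14 + 7 + 11 + ? → (1,1) = 34 − 32 = 2.
Using column 2: 13 + 1 + 12 + ? → (4,2) = 34 − 26 = 8.
The remaining cell in row 1 is (1,4) = 34 − 31 = 3.
From row 4, 34 − (11 + 8 + 10) gives (4,3) = 5.
Column 3: 16 + 4 + 5 + ? = 34, so (3,3) = 9.
Column 4 must total 34; the given cells sum to 28, so (3,4) = 6.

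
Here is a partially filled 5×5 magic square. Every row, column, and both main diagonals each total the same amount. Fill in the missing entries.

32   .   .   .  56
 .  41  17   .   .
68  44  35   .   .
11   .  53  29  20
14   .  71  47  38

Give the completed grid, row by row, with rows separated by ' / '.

32 23 -1 65 56 / 50 41 17 8 59 / 68 44 35 26 2 / 11 62 53 29 20 / 14 5 71 47 38

Main diagonal is already complete: 32 + 41 + 35 + 29 + 38 = 175, so that is the magic constant.
Row 4 must total 175; the given cells sum to 113, so (4,2) = 62.
Row 5 needs 175; the known cells sum to 170, so (5,2) = 5.
Column 1: 32 + 68 + 11 + 14 + ? = 175, so (2,1) = 50.
Column 2 must total 175; the given cells sum to 152, so (1,2) = 23.
Column 3: 17 + 35 + 53 + 71 + ? = 175, so (1,3) = -1.
The remaining cell in anti-diagonal is (2,4) = 175 − 167 = 8.
Row 1 needs 175; the known cells sum to 110, so (1,4) = 65.
The remaining cell in row 2 is (2,5) = 175 − 116 = 59.
Column 4: 65 + 8 + 29 + 47 + ? = 175, so (3,4) = 26.
From column 5, 175 − (56 + 59 + 20 + 38) gives (3,5) = 2.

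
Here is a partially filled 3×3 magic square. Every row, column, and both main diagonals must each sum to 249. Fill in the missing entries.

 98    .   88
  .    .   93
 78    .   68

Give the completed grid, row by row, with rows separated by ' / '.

98 63 88 / 73 83 93 / 78 103 68

Row 1 needs 249; the known cells sum to 186, so (1,2) = 63.
From row 3, 249 − (78 + 68) gives (3,2) = 103.
Column 1 needs 249; the known cells sum to 176, so (2,1) = 73.
The remaining cell in column 2 is (2,2) = 249 − 166 = 83.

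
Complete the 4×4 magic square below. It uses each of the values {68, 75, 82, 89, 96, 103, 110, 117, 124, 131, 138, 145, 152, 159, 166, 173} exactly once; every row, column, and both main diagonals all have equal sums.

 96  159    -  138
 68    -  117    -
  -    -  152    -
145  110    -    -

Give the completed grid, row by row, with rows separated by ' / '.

96 159 89 138 / 68 131 117 166 / 173 82 152 75 / 145 110 124 103

The 16 entries sum to 1928, so each line sums to 1928/4 = 482.
Using row 1: 96 + 159 + 138 + ? → (1,3) = 482 − 393 = 89.
From column 1, 482 − (96 + 68 + 145) gives (3,1) = 173.
Column 3 must total 482; the given cells sum to 358, so (4,3) = 124.
From anti-diagonal, 482 − (138 + 117 + 145) gives (3,2) = 82.
Row 3 needs 482; the known cells sum to 407, so (3,4) = 75.
The remaining cell in row 4 is (4,4) = 482 − 379 = 103.
Column 2 must total 482; the given cells sum to 351, so (2,2) = 131.
Column 4 must total 482; the given cells sum to 316, so (2,4) = 166.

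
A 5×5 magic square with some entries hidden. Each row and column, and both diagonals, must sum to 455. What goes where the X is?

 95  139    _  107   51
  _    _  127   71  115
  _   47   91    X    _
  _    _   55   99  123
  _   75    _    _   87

The remaining cell in row 1 is (1,3) = 455 − 392 = 63.
Column 3 must total 455; the given cells sum to 336, so (5,3) = 119.
The remaining cell in column 5 is (3,5) = 455 − 376 = 79.
Using main diagonal: 95 + 91 + 99 + 87 + ? → (2,2) = 455 − 372 = 83.
The remaining cell in row 2 is (2,1) = 455 − 396 = 59.
Column 2: 139 + 83 + 47 + 75 + ? = 455, so (4,2) = 111.
The remaining cell in anti-diagonal is (5,1) = 455 − 324 = 131.
The remaining cell in row 4 is (4,1) = 455 − 388 = 67.
Row 5: 131 + 75 + 119 + 87 + ? = 455, so (5,4) = 43.
The remaining cell in column 1 is (3,1) = 455 − 352 = 103.
Column 4 needs 455; the known cells sum to 320, so (3,4) = 135.

135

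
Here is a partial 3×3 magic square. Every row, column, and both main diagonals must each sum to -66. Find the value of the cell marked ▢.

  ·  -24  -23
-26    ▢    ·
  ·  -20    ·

From row 1, -66 − (-24 + (-23)) gives (1,1) = -19.
From column 1, -66 − (-19 + (-26)) gives (3,1) = -21.
From column 2, -66 − (-24 + (-20)) gives (2,2) = -22.

-22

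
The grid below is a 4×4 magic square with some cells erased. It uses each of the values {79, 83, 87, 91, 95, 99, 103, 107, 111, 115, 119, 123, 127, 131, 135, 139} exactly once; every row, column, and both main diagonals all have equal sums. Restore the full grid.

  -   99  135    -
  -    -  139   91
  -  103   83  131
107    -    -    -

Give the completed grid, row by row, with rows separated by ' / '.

115 99 135 87 / 95 111 139 91 / 119 103 83 131 / 107 123 79 127

The 16 entries sum to 1744, so each line sums to 1744/4 = 436.
The remaining cell in row 3 is (3,1) = 436 − 317 = 119.
The remaining cell in column 3 is (4,3) = 436 − 357 = 79.
Using anti-diagonal: 139 + 103 + 107 + ? → (1,4) = 436 − 349 = 87.
The remaining cell in row 1 is (1,1) = 436 − 321 = 115.
Using column 1: 115 + 119 + 107 + ? → (2,1) = 436 − 341 = 95.
Using column 4: 87 + 91 + 131 + ? → (4,4) = 436 − 309 = 127.
Using main diagonal: 115 + 83 + 127 + ? → (2,2) = 436 − 325 = 111.
Row 4 needs 436; the known cells sum to 313, so (4,2) = 123.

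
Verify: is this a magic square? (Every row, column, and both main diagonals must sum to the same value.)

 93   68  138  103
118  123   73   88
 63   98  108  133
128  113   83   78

Row 1: 93 + 68 + 138 + 103 = 402.
Row 2: 118 + 123 + 73 + 88 = 402.
Row 3: 63 + 98 + 108 + 133 = 402.
Row 4: 128 + 113 + 83 + 78 = 402.
Column 1: 93 + 118 + 63 + 128 = 402.
Column 2: 68 + 123 + 98 + 113 = 402.
Column 3: 138 + 73 + 108 + 83 = 402.
Column 4: 103 + 88 + 133 + 78 = 402.
Main diagonal: 93 + 123 + 108 + 78 = 402.
Anti-diagonal: 103 + 73 + 98 + 128 = 402.
All lines sum to 402.

Yes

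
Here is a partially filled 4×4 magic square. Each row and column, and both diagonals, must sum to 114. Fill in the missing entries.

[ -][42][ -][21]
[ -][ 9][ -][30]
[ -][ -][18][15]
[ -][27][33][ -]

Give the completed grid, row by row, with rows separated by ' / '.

39 42 12 21 / 24 9 51 30 / 45 36 18 15 / 6 27 33 48

The remaining cell in column 2 is (3,2) = 114 − 78 = 36.
The remaining cell in column 4 is (4,4) = 114 − 66 = 48.
Main diagonal needs 114; the known cells sum to 75, so (1,1) = 39.
Row 1 must total 114; the given cells sum to 102, so (1,3) = 12.
Row 3: 36 + 18 + 15 + ? = 114, so (3,1) = 45.
Row 4 needs 114; the known cells sum to 108, so (4,1) = 6.
Column 1 must total 114; the given cells sum to 90, so (2,1) = 24.
Column 3 must total 114; the given cells sum to 63, so (2,3) = 51.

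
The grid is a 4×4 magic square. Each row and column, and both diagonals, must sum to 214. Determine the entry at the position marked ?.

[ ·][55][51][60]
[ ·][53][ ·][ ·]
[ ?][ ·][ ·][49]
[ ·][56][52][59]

61

Using row 1: 55 + 51 + 60 + ? → (1,1) = 214 − 166 = 48.
Using row 4: 56 + 52 + 59 + ? → (4,1) = 214 − 167 = 47.
From column 2, 214 − (55 + 53 + 56) gives (3,2) = 50.
The remaining cell in column 4 is (2,4) = 214 − 168 = 46.
Using main diagonal: 48 + 53 + 59 + ? → (3,3) = 214 − 160 = 54.
From anti-diagonal, 214 − (60 + 50 + 47) gives (2,3) = 57.
Row 2 needs 214; the known cells sum to 156, so (2,1) = 58.
Using row 3: 50 + 54 + 49 + ? → (3,1) = 214 − 153 = 61.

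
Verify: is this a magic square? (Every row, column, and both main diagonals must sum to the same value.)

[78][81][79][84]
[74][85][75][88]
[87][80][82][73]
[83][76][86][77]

Row 1: 78 + 81 + 79 + 84 = 322.
Row 2: 74 + 85 + 75 + 88 = 322.
Row 3: 87 + 80 + 82 + 73 = 322.
Row 4: 83 + 76 + 86 + 77 = 322.
Column 1: 78 + 74 + 87 + 83 = 322.
Column 2: 81 + 85 + 80 + 76 = 322.
Column 3: 79 + 75 + 82 + 86 = 322.
Column 4: 84 + 88 + 73 + 77 = 322.
Main diagonal: 78 + 85 + 82 + 77 = 322.
Anti-diagonal: 84 + 75 + 80 + 83 = 322.
All lines sum to 322.

Yes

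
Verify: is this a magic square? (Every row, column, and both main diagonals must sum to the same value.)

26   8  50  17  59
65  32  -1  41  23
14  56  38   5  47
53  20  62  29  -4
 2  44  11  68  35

Yes

Row 1: 26 + 8 + 50 + 17 + 59 = 160.
Row 2: 65 + 32 + (-1) + 41 + 23 = 160.
Row 3: 14 + 56 + 38 + 5 + 47 = 160.
Row 4: 53 + 20 + 62 + 29 + (-4) = 160.
Row 5: 2 + 44 + 11 + 68 + 35 = 160.
Column 1: 26 + 65 + 14 + 53 + 2 = 160.
Column 2: 8 + 32 + 56 + 20 + 44 = 160.
Column 3: 50 + (-1) + 38 + 62 + 11 = 160.
Column 4: 17 + 41 + 5 + 29 + 68 = 160.
Column 5: 59 + 23 + 47 + (-4) + 35 = 160.
Main diagonal: 26 + 32 + 38 + 29 + 35 = 160.
Anti-diagonal: 59 + 41 + 38 + 20 + 2 = 160.
All lines sum to 160.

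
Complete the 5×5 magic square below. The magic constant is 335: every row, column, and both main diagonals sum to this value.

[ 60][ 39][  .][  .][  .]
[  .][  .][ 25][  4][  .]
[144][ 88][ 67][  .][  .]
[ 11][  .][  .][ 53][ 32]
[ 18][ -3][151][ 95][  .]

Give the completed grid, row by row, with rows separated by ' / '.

From row 5, 335 − (18 + (-3) + 151 + 95) gives (5,5) = 74.
Column 1: 60 + 144 + 11 + 18 + ? = 335, so (2,1) = 102.
Using main diagonal: 60 + 67 + 53 + 74 + ? → (2,2) = 335 − 254 = 81.
Row 2 must total 335; the given cells sum to 212, so (2,5) = 123.
From column 2, 335 − (39 + 81 + 88 + (-3)) gives (4,2) = 130.
From anti-diagonal, 335 − (4 + 67 + 130 + 18) gives (1,5) = 116.
Row 4 needs 335; the known cells sum to 226, so (4,3) = 109.
From column 3, 335 − (25 + 67 + 109 + 151) gives (1,3) = -17.
Using column 5: 116 + 123 + 32 + 74 + ? → (3,5) = 335 − 345 = -10.
Row 1 needs 335; the known cells sum to 198, so (1,4) = 137.
Using row 3: 144 + 88 + 67 + (-10) + ? → (3,4) = 335 − 289 = 46.

60 39 -17 137 116 / 102 81 25 4 123 / 144 88 67 46 -10 / 11 130 109 53 32 / 18 -3 151 95 74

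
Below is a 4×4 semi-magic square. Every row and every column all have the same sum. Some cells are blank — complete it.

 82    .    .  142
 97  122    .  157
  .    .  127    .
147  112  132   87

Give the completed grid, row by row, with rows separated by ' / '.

82 137 117 142 / 97 122 102 157 / 152 107 127 92 / 147 112 132 87

Row 4 is already complete: 147 + 112 + 132 + 87 = 478, so that is the magic constant.
Using row 2: 97 + 122 + 157 + ? → (2,3) = 478 − 376 = 102.
From column 1, 478 − (82 + 97 + 147) gives (3,1) = 152.
Column 3: 102 + 127 + 132 + ? = 478, so (1,3) = 117.
The remaining cell in column 4 is (3,4) = 478 − 386 = 92.
The remaining cell in row 1 is (1,2) = 478 − 341 = 137.
Row 3 must total 478; the given cells sum to 371, so (3,2) = 107.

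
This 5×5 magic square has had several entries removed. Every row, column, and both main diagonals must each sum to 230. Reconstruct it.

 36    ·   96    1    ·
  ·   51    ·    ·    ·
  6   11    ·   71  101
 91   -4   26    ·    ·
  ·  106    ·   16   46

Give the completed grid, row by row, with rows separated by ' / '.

Row 3 must total 230; the given cells sum to 189, so (3,3) = 41.
The remaining cell in column 2 is (1,2) = 230 − 164 = 66.
The remaining cell in main diagonal is (4,4) = 230 − 174 = 56.
Row 1 must total 230; the given cells sum to 199, so (1,5) = 31.
Using row 4: 91 + (-4) + 26 + 56 + ? → (4,5) = 230 − 169 = 61.
Column 4: 1 + 71 + 56 + 16 + ? = 230, so (2,4) = 86.
Column 5 must total 230; the given cells sum to 239, so (2,5) = -9.
Using anti-diagonal: 31 + 86 + 41 + (-4) + ? → (5,1) = 230 − 154 = 76.
Row 5 needs 230; the known cells sum to 244, so (5,3) = -14.
Column 1 must total 230; the given cells sum to 209, so (2,1) = 21.
The remaining cell in column 3 is (2,3) = 230 − 149 = 81.

36 66 96 1 31 / 21 51 81 86 -9 / 6 11 41 71 101 / 91 -4 26 56 61 / 76 106 -14 16 46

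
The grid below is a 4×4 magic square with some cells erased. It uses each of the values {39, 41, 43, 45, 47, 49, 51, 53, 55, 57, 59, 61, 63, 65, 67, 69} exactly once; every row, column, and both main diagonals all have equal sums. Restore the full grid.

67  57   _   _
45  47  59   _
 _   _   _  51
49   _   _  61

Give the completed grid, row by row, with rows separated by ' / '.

67 57 53 39 / 45 47 59 65 / 55 69 41 51 / 49 43 63 61

The 16 entries sum to 864, so each line sums to 864/4 = 216.
Row 2 must total 216; the given cells sum to 151, so (2,4) = 65.
Column 1 needs 216; the known cells sum to 161, so (3,1) = 55.
Column 4 needs 216; the known cells sum to 177, so (1,4) = 39.
Main diagonal must total 216; the given cells sum to 175, so (3,3) = 41.
The remaining cell in anti-diagonal is (3,2) = 216 − 147 = 69.
The remaining cell in row 1 is (1,3) = 216 − 163 = 53.
Column 2 must total 216; the given cells sum to 173, so (4,2) = 43.
From column 3, 216 − (53 + 59 + 41) gives (4,3) = 63.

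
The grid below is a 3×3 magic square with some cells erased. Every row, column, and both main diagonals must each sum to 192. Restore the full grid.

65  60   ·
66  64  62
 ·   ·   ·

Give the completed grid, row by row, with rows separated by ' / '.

65 60 67 / 66 64 62 / 61 68 63

Row 1 needs 192; the known cells sum to 125, so (1,3) = 67.
Column 1: 65 + 66 + ? = 192, so (3,1) = 61.
Using column 2: 60 + 64 + ? → (3,2) = 192 − 124 = 68.
Column 3: 67 + 62 + ? = 192, so (3,3) = 63.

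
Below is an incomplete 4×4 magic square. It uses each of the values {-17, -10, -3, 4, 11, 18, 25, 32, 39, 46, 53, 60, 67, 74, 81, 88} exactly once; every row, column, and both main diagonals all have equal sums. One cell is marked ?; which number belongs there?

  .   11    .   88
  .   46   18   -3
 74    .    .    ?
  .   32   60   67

The 16 entries sum to 568, so each line sums to 568/4 = 142.
Row 2: 46 + 18 + (-3) + ? = 142, so (2,1) = 81.
Row 4 needs 142; the known cells sum to 159, so (4,1) = -17.
The remaining cell in column 1 is (1,1) = 142 − 138 = 4.
Column 2 must total 142; the given cells sum to 89, so (3,2) = 53.
Using column 4: 88 + (-3) + 67 + ? → (3,4) = 142 − 152 = -10.

-10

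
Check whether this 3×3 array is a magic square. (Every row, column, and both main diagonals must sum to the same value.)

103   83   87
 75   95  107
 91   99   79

Row 1: 103 + 83 + 87 = 273.
Row 2: 75 + 95 + 107 = 277.
Row 3: 91 + 99 + 79 = 269.
Column 1: 103 + 75 + 91 = 269.
Column 2: 83 + 95 + 99 = 277.
Column 3: 87 + 107 + 79 = 273.
Main diagonal: 103 + 95 + 79 = 277.
Anti-diagonal: 87 + 95 + 91 = 273.

No — main diagonal sums to 277 but anti-diagonal sums to 273.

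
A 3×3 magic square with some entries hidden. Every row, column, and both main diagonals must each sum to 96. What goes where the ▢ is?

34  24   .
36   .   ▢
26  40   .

28

From row 1, 96 − (34 + 24) gives (1,3) = 38.
Row 3 needs 96; the known cells sum to 66, so (3,3) = 30.
The remaining cell in column 2 is (2,2) = 96 − 64 = 32.
Column 3 must total 96; the given cells sum to 68, so (2,3) = 28.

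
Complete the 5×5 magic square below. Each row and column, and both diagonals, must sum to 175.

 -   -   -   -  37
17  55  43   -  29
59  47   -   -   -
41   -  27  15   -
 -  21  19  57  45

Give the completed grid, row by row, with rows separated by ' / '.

25 13 51 49 37 / 17 55 43 31 29 / 59 47 35 23 11 / 41 39 27 15 53 / 33 21 19 57 45

Row 2 needs 175; the known cells sum to 144, so (2,4) = 31.
Row 5: 21 + 19 + 57 + 45 + ? = 175, so (5,1) = 33.
From column 1, 175 − (17 + 59 + 41 + 33) gives (1,1) = 25.
Main diagonal must total 175; the given cells sum to 140, so (3,3) = 35.
Anti-diagonal needs 175; the known cells sum to 136, so (4,2) = 39.
Row 4: 41 + 39 + 27 + 15 + ? = 175, so (4,5) = 53.
Column 2: 55 + 47 + 39 + 21 + ? = 175, so (1,2) = 13.
The remaining cell in column 3 is (1,3) = 175 − 124 = 51.
Column 5 must total 175; the given cells sum to 164, so (3,5) = 11.
Row 1: 25 + 13 + 51 + 37 + ? = 175, so (1,4) = 49.
From row 3, 175 − (59 + 47 + 35 + 11) gives (3,4) = 23.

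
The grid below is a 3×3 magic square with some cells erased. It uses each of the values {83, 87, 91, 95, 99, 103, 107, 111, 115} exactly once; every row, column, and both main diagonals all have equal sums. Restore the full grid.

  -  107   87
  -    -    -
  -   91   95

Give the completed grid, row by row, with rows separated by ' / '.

103 107 87 / 83 99 115 / 111 91 95

The 9 entries sum to 891, so each line sums to 891/3 = 297.
Row 1 must total 297; the given cells sum to 194, so (1,1) = 103.
Row 3 needs 297; the known cells sum to 186, so (3,1) = 111.
The remaining cell in column 1 is (2,1) = 297 − 214 = 83.
From column 2, 297 − (107 + 91) gives (2,2) = 99.
The remaining cell in column 3 is (2,3) = 297 − 182 = 115.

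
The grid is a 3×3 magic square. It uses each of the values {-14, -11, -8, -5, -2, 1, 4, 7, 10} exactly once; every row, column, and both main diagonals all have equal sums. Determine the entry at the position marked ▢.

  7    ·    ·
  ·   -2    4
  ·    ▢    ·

10

The 9 entries sum to -18, so each line sums to -18/3 = -6.
Row 2: -2 + 4 + ? = -6, so (2,1) = -8.
Column 1: 7 + (-8) + ? = -6, so (3,1) = -5.
Main diagonal needs -6; the known cells sum to 5, so (3,3) = -11.
Anti-diagonal: -2 + (-5) + ? = -6, so (1,3) = 1.
The remaining cell in row 1 is (1,2) = -6 − 8 = -14.
Row 3: -5 + (-11) + ? = -6, so (3,2) = 10.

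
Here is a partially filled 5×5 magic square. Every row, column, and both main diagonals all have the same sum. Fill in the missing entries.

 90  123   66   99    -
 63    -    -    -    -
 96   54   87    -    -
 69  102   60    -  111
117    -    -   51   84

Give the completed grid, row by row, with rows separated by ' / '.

Column 1 is already complete: 90 + 63 + 96 + 69 + 117 = 435, so that is the magic constant.
Row 1 must total 435; the given cells sum to 378, so (1,5) = 57.
Using row 4: 69 + 102 + 60 + 111 + ? → (4,4) = 435 − 342 = 93.
Main diagonal needs 435; the known cells sum to 354, so (2,2) = 81.
Anti-diagonal: 57 + 87 + 102 + 117 + ? = 435, so (2,4) = 72.
Column 2: 123 + 81 + 54 + 102 + ? = 435, so (5,2) = 75.
Column 4 must total 435; the given cells sum to 315, so (3,4) = 120.
Row 3: 96 + 54 + 87 + 120 + ? = 435, so (3,5) = 78.
Using row 5: 117 + 75 + 51 + 84 + ? → (5,3) = 435 − 327 = 108.
The remaining cell in column 3 is (2,3) = 435 − 321 = 114.
The remaining cell in column 5 is (2,5) = 435 − 330 = 105.

90 123 66 99 57 / 63 81 114 72 105 / 96 54 87 120 78 / 69 102 60 93 111 / 117 75 108 51 84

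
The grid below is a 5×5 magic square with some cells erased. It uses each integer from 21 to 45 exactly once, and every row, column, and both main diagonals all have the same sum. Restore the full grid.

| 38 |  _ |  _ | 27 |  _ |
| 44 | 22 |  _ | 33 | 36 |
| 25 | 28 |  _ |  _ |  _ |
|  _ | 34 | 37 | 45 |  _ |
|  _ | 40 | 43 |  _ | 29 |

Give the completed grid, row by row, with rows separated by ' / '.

38 41 24 27 35 / 44 22 30 33 36 / 25 28 31 39 42 / 26 34 37 45 23 / 32 40 43 21 29

The entries are 21 through 45, which sum to 825, so each line sums to 825/5 = 165.
Using row 2: 44 + 22 + 33 + 36 + ? → (2,3) = 165 − 135 = 30.
Column 2: 22 + 28 + 34 + 40 + ? = 165, so (1,2) = 41.
Main diagonal must total 165; the given cells sum to 134, so (3,3) = 31.
The remaining cell in column 3 is (1,3) = 165 − 141 = 24.
Row 1 needs 165; the known cells sum to 130, so (1,5) = 35.
From anti-diagonal, 165 − (35 + 33 + 31 + 34) gives (5,1) = 32.
Row 5 must total 165; the given cells sum to 144, so (5,4) = 21.
From column 1, 165 − (38 + 44 + 25 + 32) gives (4,1) = 26.
Column 4 needs 165; the known cells sum to 126, so (3,4) = 39.
Row 3 must total 165; the given cells sum to 123, so (3,5) = 42.
Row 4 must total 165; the given cells sum to 142, so (4,5) = 23.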